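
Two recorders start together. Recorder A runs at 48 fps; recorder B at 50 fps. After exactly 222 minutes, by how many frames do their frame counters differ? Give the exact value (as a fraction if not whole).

222 min = 13320 s.
A emits 48 × 13320 = 639360 frames; B emits 50 × 13320 = 666000.
Difference = 26640 frames; B is ahead of A.

26640 frames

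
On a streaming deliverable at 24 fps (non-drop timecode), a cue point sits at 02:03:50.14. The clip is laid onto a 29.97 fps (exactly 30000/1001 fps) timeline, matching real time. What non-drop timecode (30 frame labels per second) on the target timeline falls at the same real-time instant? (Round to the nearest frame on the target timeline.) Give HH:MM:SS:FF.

02:03:43:05

Source frame index: (2×3600 + 3×60 + 50) × 24 + 14 = 178334.
Real time: 178334 / (24) = 89167/12 s.
Target frame: (89167/12) × (30000/1001) = 17147500/77 ≈ 222694.805 → 222695.
At 30 labels/s: frame 222695 → 02:03:43:05.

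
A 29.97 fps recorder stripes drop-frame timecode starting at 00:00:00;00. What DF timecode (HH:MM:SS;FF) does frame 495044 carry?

Each 10-minute DF block holds 10 × 60 × 30 − 9 × 2 = 17982 frames. 495044 ÷ 17982 → 27 full blocks, remainder 9530.
Within the partial block the first minute is 1800 frames and each further minute 1798, so 5 further minute boundaries passed. Total skipped labels = 18 × 27 + 2 × 5 = 496.
Non-drop label index = 495044 + 496 = 495540; at 30 labels/s that is 04:35:18:00, i.e. DF 04:35:18;00.

04:35:18;00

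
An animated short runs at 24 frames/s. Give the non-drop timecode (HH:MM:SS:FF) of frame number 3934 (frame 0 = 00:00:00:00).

00:02:43:22

3934 ÷ 24 = 163 full seconds, remainder 22 frames.
163 s = 0 h 2 min 43 s.
Timecode: 00:02:43:22.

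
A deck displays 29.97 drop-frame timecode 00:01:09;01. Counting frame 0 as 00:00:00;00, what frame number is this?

Complete 10-minute blocks: 0, each 17982 frames → 0.
Remaining 1 whole minute in the current block: 1800 + 0 × 1798 = 1800 frames.
Within the current minute: 9 × 30 + 1 − 2 = 269 (labels ;00/;01 skipped at this minute). Total = 0 + 1800 + 269 = 2069.

2069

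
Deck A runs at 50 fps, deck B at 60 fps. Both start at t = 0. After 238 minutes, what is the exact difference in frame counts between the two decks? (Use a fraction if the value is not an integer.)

238 min = 14280 s.
A emits 50 × 14280 = 714000 frames; B emits 60 × 14280 = 856800.
Difference = 142800 frames; B is ahead of A.

142800 frames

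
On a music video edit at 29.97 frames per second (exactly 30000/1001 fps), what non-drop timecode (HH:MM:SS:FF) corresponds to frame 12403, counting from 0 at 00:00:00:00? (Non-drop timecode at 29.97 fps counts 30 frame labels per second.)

12403 ÷ 30 = 413 full seconds, remainder 13 frames.
413 s = 0 h 6 min 53 s.
Timecode: 00:06:53:13.

00:06:53:13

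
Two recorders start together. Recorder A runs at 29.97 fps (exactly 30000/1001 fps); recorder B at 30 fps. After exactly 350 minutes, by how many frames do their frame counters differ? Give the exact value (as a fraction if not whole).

90000/143 frames

350 min = 21000 s.
A emits 30000/1001 × 21000 = 90000000/143 frames; B emits 30 × 21000 = 630000.
Difference = 90000/143 frames (≈ 629.3706); B is ahead of A.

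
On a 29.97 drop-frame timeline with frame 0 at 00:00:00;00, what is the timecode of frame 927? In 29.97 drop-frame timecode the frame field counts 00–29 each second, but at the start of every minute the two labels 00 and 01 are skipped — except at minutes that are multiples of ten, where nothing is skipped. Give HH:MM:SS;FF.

00:00:30;27

Ten DF minutes hold 17982 frames, so frame 927 lies in block 0 (frames 0–17981) with 927 frames into that block.
The block's first minute is 1800 frames and the rest 1798 each; 927 frames reaches minute 0, so 0 × 18 + 0 × 2 = 0 labels have been skipped so far.
Adding those back, label number 927 + 0 = 927 at 30 labels/s is 30 s + 27 f = 0 h 0 min 30 s frame 27, i.e. 00:00:30;27.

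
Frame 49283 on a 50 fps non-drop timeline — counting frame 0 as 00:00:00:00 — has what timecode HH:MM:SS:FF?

00:16:25:33

49283 ÷ 50 = 985 full seconds, remainder 33 frames.
985 s = 0 h 16 min 25 s.
Timecode: 00:16:25:33.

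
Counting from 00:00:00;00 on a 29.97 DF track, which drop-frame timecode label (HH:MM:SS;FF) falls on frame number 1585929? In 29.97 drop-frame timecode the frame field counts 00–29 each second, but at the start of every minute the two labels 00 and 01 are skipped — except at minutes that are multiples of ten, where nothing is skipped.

14:41:57;05

Each 10-minute DF block holds 10 × 60 × 30 − 9 × 2 = 17982 frames. 1585929 ÷ 17982 → 88 full blocks, remainder 3513.
Within the partial block the first minute is 1800 frames and each further minute 1798, so 1 further minute boundary passed. Total skipped labels = 18 × 88 + 2 × 1 = 1586.
Non-drop label index = 1585929 + 1586 = 1587515; at 30 labels/s that is 14:41:57:05, i.e. DF 14:41:57;05.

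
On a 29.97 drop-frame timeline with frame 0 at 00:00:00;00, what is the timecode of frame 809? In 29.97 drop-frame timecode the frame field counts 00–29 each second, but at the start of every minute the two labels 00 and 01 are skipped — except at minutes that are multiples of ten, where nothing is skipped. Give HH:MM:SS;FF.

Each 10-minute DF block holds 10 × 60 × 30 − 9 × 2 = 17982 frames. 809 ÷ 17982 → 0 full blocks, remainder 809.
Within the partial block the first minute is 1800 frames and each further minute 1798, so 0 further minute boundaries passed. Total skipped labels = 18 × 0 + 2 × 0 = 0.
Non-drop label index = 809 + 0 = 809; at 30 labels/s that is 00:00:26:29, i.e. DF 00:00:26;29.

00:00:26;29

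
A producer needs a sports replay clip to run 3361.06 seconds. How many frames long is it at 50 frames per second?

Frames = 3361.06 × 50 = 168053.

168053 frames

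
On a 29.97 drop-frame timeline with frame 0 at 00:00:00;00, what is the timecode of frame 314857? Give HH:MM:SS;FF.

02:55:05;23

Ten DF minutes hold 17982 frames, so frame 314857 lies in block 17 (frames 305694–323675) with 9163 frames into that block.
The block's first minute is 1800 frames and the rest 1798 each; 9163 frames reaches minute 5, so 17 × 18 + 5 × 2 = 316 labels have been skipped so far.
Adding those back, label number 314857 + 316 = 315173 at 30 labels/s is 10505 s + 23 f = 2 h 55 min 5 s frame 23, i.e. 02:55:05;23.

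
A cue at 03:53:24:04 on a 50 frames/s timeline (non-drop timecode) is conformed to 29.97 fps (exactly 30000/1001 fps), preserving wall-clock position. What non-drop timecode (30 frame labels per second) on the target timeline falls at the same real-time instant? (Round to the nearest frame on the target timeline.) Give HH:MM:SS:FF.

Source frame index: (3×3600 + 53×60 + 24) × 50 + 4 = 700204.
Real time: 700204 / (50) = 350102/25 s.
Target frame: (350102/25) × (30000/1001) = 420122400/1001 ≈ 419702.697 → 419703.
At 30 labels/s: frame 419703 → 03:53:10:03.

03:53:10:03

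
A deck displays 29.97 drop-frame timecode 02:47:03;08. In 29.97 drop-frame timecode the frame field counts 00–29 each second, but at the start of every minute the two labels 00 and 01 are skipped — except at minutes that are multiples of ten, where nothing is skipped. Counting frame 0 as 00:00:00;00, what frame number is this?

300396

As if non-drop at 30 labels/s: (2 × 3600 + 47 × 60 + 3) × 30 + 8 = 300698.
Minute boundaries passed: 167; those not divisible by 10: 167 − 16 = 151; dropped labels = 2 × 151 = 302.
Actual frame index = 300698 − 302 = 300396.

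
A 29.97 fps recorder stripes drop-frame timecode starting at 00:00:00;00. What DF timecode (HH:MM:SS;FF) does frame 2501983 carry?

23:11:22;27

Each 10-minute DF block holds 10 × 60 × 30 − 9 × 2 = 17982 frames. 2501983 ÷ 17982 → 139 full blocks, remainder 2485.
Within the partial block the first minute is 1800 frames and each further minute 1798, so 1 further minute boundary passed. Total skipped labels = 18 × 139 + 2 × 1 = 2504.
Non-drop label index = 2501983 + 2504 = 2504487; at 30 labels/s that is 23:11:22:27, i.e. DF 23:11:22;27.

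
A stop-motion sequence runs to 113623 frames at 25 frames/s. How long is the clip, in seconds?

Running time = 113623 / (25) = 4544.92 s.

4544.92 seconds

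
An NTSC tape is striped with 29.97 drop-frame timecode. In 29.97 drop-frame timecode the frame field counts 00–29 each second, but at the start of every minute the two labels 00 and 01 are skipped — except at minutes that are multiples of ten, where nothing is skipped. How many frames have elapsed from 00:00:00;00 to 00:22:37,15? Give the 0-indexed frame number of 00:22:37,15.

As if non-drop at 30 labels/s: (0 × 3600 + 22 × 60 + 37) × 30 + 15 = 40725.
Minute boundaries passed: 22; those not divisible by 10: 22 − 2 = 20; dropped labels = 2 × 20 = 40.
Actual frame index = 40725 − 40 = 40685.

40685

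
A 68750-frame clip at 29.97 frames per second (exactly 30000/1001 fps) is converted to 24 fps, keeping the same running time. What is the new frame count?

55055 frames

Target frames = source frames × (target rate / source rate) = 68750 × (24)/(30000/1001) = 68750 × 1001/1250 = 55055.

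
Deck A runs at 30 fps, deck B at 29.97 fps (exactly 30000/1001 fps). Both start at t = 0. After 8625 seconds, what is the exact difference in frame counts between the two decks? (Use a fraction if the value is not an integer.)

A emits 30 × 8625 = 258750 frames; B emits 30000/1001 × 8625 = 258750000/1001.
Difference = 258750/1001 frames (≈ 258.4915); B is behind A.

258750/1001 frames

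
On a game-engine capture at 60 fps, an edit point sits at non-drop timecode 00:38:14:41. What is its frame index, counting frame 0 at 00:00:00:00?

Total seconds to the label: (0 × 3600 + 38 × 60 + 14) = 2294.
Frame index = 2294 × 60 + 41 = 137681.

137681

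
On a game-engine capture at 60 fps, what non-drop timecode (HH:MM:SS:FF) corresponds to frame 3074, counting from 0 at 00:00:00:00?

3074 ÷ 60 = 51 full seconds, remainder 14 frames.
51 s = 0 h 0 min 51 s.
Timecode: 00:00:51:14.

00:00:51:14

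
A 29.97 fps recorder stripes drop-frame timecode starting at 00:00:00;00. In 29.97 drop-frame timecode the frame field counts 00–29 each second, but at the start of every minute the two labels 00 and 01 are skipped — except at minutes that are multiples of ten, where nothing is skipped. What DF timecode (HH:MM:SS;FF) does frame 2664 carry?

Each 10-minute DF block holds 10 × 60 × 30 − 9 × 2 = 17982 frames. 2664 ÷ 17982 → 0 full blocks, remainder 2664.
Within the partial block the first minute is 1800 frames and each further minute 1798, so 1 further minute boundary passed. Total skipped labels = 18 × 0 + 2 × 1 = 2.
Non-drop label index = 2664 + 2 = 2666; at 30 labels/s that is 00:01:28:26, i.e. DF 00:01:28;26.

00:01:28;26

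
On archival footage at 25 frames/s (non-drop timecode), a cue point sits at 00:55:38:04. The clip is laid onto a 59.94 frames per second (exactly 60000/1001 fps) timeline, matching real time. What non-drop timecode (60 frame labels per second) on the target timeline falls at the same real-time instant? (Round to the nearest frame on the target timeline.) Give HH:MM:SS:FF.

Source frame index: (0×3600 + 55×60 + 38) × 25 + 4 = 83454.
Real time: 83454 / (25) = 83454/25 s.
Target frame: (83454/25) × (60000/1001) = 28612800/143 ≈ 200089.510 → 200090.
At 60 labels/s: frame 200090 → 00:55:34:50.

00:55:34:50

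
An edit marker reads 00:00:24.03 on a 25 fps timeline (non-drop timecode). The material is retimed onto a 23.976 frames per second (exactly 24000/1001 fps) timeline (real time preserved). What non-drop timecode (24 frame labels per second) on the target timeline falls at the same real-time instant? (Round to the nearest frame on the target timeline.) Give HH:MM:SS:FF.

00:00:24:02

Source frame index: (0×3600 + 0×60 + 24) × 25 + 3 = 603.
Real time: 603 / (25) = 603/25 s.
Target frame: (603/25) × (24000/1001) = 578880/1001 ≈ 578.302 → 578.
At 24 labels/s: frame 578 → 00:00:24:02.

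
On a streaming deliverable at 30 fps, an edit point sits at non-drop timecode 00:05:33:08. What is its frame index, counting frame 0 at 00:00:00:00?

Total seconds to the label: (0 × 3600 + 5 × 60 + 33) = 333.
Frame index = 333 × 30 + 8 = 9998.

9998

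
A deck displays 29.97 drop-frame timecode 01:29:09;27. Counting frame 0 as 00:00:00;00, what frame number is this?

As if non-drop at 30 labels/s: (1 × 3600 + 29 × 60 + 9) × 30 + 27 = 160497.
Minute boundaries passed: 89; those not divisible by 10: 89 − 8 = 81; dropped labels = 2 × 81 = 162.
Actual frame index = 160497 − 162 = 160335.

160335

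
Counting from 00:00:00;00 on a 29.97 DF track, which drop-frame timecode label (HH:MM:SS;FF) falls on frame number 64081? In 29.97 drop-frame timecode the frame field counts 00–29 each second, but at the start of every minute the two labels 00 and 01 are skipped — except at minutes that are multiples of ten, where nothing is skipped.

Ten DF minutes hold 17982 frames, so frame 64081 lies in block 3 (frames 53946–71927) with 10135 frames into that block.
The block's first minute is 1800 frames and the rest 1798 each; 10135 frames reaches minute 5, so 3 × 18 + 5 × 2 = 64 labels have been skipped so far.
Adding those back, label number 64081 + 64 = 64145 at 30 labels/s is 2138 s + 5 f = 0 h 35 min 38 s frame 5, i.e. 00:35:38;05.

00:35:38;05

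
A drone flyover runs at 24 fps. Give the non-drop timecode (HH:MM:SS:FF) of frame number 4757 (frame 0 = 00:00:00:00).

4757 ÷ 24 = 198 full seconds, remainder 5 frames.
198 s = 0 h 3 min 18 s.
Timecode: 00:03:18:05.

00:03:18:05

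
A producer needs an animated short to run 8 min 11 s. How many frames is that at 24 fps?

8 min 11 s = 491 s.
Frames = 491 × 24 = 11784.

11784 frames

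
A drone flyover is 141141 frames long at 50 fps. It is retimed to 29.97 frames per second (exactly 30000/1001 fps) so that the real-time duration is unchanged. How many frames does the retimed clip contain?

Target frames = source frames × (target rate / source rate) = 141141 × (30000/1001)/(50) = 141141 × 600/1001 = 84600.

84600 frames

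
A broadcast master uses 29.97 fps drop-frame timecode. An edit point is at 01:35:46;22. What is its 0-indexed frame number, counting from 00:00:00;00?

172230

As if non-drop at 30 labels/s: (1 × 3600 + 35 × 60 + 46) × 30 + 22 = 172402.
Minute boundaries passed: 95; those not divisible by 10: 95 − 9 = 86; dropped labels = 2 × 86 = 172.
Actual frame index = 172402 − 172 = 172230.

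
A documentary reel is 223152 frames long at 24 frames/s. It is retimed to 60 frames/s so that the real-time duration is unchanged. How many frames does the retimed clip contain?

Target frames = source frames × (target rate / source rate) = 223152 × (60)/(24) = 223152 × 5/2 = 557880.

557880 frames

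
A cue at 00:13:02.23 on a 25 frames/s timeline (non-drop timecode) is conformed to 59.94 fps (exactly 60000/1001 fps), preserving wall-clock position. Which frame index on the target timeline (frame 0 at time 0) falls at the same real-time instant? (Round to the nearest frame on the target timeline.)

Source frame index: (0×3600 + 13×60 + 2) × 25 + 23 = 19573.
Real time: 19573 / (25) = 19573/25 s.
Target frame: (19573/25) × (60000/1001) = 46975200/1001 ≈ 46928.272 → 46928.

frame 46928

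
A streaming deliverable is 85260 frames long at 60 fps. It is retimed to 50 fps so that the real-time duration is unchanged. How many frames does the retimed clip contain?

Target frames = source frames × (target rate / source rate) = 85260 × (50)/(60) = 85260 × 5/6 = 71050.

71050 frames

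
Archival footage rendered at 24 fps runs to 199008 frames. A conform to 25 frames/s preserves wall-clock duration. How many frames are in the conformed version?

Target frames = source frames × (target rate / source rate) = 199008 × (25)/(24) = 199008 × 25/24 = 207300.

207300 frames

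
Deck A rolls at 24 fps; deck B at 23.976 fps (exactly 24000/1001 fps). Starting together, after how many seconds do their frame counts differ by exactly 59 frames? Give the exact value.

The gap grows by |24000/1001 − 24| = 24/1001 frames per second.
Time for a 59-frame gap: 59 ÷ (24/1001) = 59059/24 s.

59059/24 seconds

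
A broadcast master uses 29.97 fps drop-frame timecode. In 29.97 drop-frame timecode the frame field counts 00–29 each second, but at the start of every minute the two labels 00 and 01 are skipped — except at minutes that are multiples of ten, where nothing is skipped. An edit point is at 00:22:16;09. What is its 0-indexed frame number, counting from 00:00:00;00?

40049

As if non-drop at 30 labels/s: (0 × 3600 + 22 × 60 + 16) × 30 + 9 = 40089.
Minute boundaries passed: 22; those not divisible by 10: 22 − 2 = 20; dropped labels = 2 × 20 = 40.
Actual frame index = 40089 − 40 = 40049.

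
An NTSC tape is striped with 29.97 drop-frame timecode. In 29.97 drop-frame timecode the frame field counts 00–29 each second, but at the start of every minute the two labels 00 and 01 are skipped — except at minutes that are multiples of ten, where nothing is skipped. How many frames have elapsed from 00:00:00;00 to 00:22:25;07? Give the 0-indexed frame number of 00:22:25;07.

As if non-drop at 30 labels/s: (0 × 3600 + 22 × 60 + 25) × 30 + 7 = 40357.
Minute boundaries passed: 22; those not divisible by 10: 22 − 2 = 20; dropped labels = 2 × 20 = 40.
Actual frame index = 40357 − 40 = 40317.

40317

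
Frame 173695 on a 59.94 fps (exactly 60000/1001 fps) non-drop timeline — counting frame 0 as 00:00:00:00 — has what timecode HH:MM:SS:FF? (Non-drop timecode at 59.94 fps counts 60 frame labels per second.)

00:48:14:55

173695 ÷ 60 = 2894 full seconds, remainder 55 frames.
2894 s = 0 h 48 min 14 s.
Timecode: 00:48:14:55.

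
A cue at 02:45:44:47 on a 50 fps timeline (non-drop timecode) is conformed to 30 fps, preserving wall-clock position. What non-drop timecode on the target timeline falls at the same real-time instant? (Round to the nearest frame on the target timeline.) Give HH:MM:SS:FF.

02:45:44:28

Source frame index: (2×3600 + 45×60 + 44) × 50 + 47 = 497247.
Real time: 497247 / (50) = 497247/50 s.
Target frame: (497247/50) × (30) = 1491741/5 ≈ 298348.200 → 298348.
At 30 labels/s: frame 298348 → 02:45:44:28.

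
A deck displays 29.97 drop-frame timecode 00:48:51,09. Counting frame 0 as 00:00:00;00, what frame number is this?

87851

Complete 10-minute blocks: 4, each 17982 frames → 71928.
Remaining 8 whole minutes in the current block: 1800 + 7 × 1798 = 14386 frames.
Within the current minute: 51 × 30 + 9 − 2 = 1537 (labels ;00/;01 skipped at this minute). Total = 71928 + 14386 + 1537 = 87851.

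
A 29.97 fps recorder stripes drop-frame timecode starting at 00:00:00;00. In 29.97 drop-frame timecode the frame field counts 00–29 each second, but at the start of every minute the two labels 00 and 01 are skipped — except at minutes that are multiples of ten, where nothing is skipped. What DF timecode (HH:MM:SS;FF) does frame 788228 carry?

07:18:20;18

Each 10-minute DF block holds 10 × 60 × 30 − 9 × 2 = 17982 frames. 788228 ÷ 17982 → 43 full blocks, remainder 15002.
Within the partial block the first minute is 1800 frames and each further minute 1798, so 8 further minute boundaries passed. Total skipped labels = 18 × 43 + 2 × 8 = 790.
Non-drop label index = 788228 + 790 = 789018; at 30 labels/s that is 07:18:20:18, i.e. DF 07:18:20;18.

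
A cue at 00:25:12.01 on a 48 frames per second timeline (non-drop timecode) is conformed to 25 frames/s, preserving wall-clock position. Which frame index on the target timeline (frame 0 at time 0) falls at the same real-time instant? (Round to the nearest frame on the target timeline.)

frame 37801

Source frame index: (0×3600 + 25×60 + 12) × 48 + 1 = 72577.
Real time: 72577 / (48) = 72577/48 s.
Target frame: (72577/48) × (25) = 1814425/48 ≈ 37800.521 → 37801.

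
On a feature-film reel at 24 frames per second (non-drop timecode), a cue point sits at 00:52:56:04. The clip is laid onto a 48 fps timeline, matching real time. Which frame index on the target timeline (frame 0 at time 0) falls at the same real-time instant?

frame 152456

Source frame index: (0×3600 + 52×60 + 56) × 24 + 4 = 76228.
Real time: 76228 / (24) = 19057/6 s.
Target frame: (19057/6) × (48) = 152456.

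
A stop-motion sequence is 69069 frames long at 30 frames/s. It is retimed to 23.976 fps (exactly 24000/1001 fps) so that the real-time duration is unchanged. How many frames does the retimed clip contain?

55200 frames

Target frames = source frames × (target rate / source rate) = 69069 × (24000/1001)/(30) = 69069 × 800/1001 = 55200.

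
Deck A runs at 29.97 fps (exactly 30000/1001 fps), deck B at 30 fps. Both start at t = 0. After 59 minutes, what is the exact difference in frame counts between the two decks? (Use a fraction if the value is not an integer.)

59 min = 3540 s.
A emits 30000/1001 × 3540 = 106200000/1001 frames; B emits 30 × 3540 = 106200.
Difference = 106200/1001 frames (≈ 106.0939); B is ahead of A.

106200/1001 frames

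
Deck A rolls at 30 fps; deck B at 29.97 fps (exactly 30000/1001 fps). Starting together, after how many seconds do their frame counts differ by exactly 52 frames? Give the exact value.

The gap grows by |30000/1001 − 30| = 30/1001 frames per second.
Time for a 52-frame gap: 52 ÷ (30/1001) = 26026/15 s.

26026/15 seconds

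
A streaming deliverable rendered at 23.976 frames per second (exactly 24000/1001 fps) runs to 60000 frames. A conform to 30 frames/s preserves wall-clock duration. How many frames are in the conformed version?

Target frames = source frames × (target rate / source rate) = 60000 × (30)/(24000/1001) = 60000 × 1001/800 = 75075.

75075 frames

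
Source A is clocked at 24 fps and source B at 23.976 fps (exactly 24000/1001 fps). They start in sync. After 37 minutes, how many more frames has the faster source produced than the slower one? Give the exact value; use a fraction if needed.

53280/1001 frames

37 min = 2220 s.
A emits 24 × 2220 = 53280 frames; B emits 24000/1001 × 2220 = 53280000/1001.
Difference = 53280/1001 frames (≈ 53.2268); B is behind A.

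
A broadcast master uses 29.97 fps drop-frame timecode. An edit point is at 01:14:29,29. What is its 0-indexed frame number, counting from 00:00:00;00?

As if non-drop at 30 labels/s: (1 × 3600 + 14 × 60 + 29) × 30 + 29 = 134099.
Minute boundaries passed: 74; those not divisible by 10: 74 − 7 = 67; dropped labels = 2 × 67 = 134.
Actual frame index = 134099 − 134 = 133965.

133965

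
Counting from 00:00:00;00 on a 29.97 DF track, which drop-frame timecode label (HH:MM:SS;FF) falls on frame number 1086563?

Ten DF minutes hold 17982 frames, so frame 1086563 lies in block 60 (frames 1078920–1096901) with 7643 frames into that block.
The block's first minute is 1800 frames and the rest 1798 each; 7643 frames reaches minute 4, so 60 × 18 + 4 × 2 = 1088 labels have been skipped so far.
Adding those back, label number 1086563 + 1088 = 1087651 at 30 labels/s is 36255 s + 1 f = 10 h 4 min 15 s frame 1, i.e. 10:04:15;01.

10:04:15;01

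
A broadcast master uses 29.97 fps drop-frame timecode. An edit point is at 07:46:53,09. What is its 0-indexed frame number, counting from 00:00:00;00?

As if non-drop at 30 labels/s: (7 × 3600 + 46 × 60 + 53) × 30 + 9 = 840399.
Minute boundaries passed: 466; those not divisible by 10: 466 − 46 = 420; dropped labels = 2 × 420 = 840.
Actual frame index = 840399 − 840 = 839559.

839559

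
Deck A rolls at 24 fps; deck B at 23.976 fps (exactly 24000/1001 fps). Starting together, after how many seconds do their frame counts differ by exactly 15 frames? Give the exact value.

625.625 seconds

The gap grows by |24000/1001 − 24| = 24/1001 frames per second.
Time for a 15-frame gap: 15 ÷ (24/1001) = 625.625 s.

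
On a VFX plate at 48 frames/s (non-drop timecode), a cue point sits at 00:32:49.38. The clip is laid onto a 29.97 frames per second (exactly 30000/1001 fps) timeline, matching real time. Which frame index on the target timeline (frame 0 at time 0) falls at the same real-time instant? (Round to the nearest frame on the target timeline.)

Source frame index: (0×3600 + 32×60 + 49) × 48 + 38 = 94550.
Real time: 94550 / (48) = 47275/24 s.
Target frame: (47275/24) × (30000/1001) = 59093750/1001 ≈ 59034.715 → 59035.

frame 59035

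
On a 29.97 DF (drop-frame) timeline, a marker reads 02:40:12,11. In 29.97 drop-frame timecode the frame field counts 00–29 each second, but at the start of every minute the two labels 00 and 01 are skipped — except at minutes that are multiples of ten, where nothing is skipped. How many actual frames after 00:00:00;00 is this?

288083

Complete 10-minute blocks: 16, each 17982 frames → 287712.
Remaining 0 whole minutes in the current block: 0 frames.
Within the current minute: 12 × 30 + 11 = 371. Total = 287712 + 0 + 371 = 288083.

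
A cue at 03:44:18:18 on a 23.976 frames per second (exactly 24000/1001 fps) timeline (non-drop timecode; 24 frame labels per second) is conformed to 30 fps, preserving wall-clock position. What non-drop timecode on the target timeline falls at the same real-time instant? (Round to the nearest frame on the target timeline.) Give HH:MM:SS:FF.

Source frame index: (3×3600 + 44×60 + 18) × 24 + 18 = 323010.
Real time: 323010 / (24000/1001) = 10777767/800 s.
Target frame: (10777767/800) × (30) = 32333301/80 ≈ 404166.263 → 404166.
At 30 labels/s: frame 404166 → 03:44:32:06.

03:44:32:06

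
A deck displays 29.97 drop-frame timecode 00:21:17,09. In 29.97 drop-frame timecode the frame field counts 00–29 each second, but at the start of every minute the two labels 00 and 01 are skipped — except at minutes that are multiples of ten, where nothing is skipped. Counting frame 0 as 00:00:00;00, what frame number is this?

As if non-drop at 30 labels/s: (0 × 3600 + 21 × 60 + 17) × 30 + 9 = 38319.
Minute boundaries passed: 21; those not divisible by 10: 21 − 2 = 19; dropped labels = 2 × 19 = 38.
Actual frame index = 38319 − 38 = 38281.

38281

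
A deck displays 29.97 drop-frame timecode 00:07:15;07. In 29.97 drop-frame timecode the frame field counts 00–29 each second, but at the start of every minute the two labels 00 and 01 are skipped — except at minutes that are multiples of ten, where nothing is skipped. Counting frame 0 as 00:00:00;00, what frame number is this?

As if non-drop at 30 labels/s: (0 × 3600 + 7 × 60 + 15) × 30 + 7 = 13057.
Minute boundaries passed: 7; those not divisible by 10: 7 − 0 = 7; dropped labels = 2 × 7 = 14.
Actual frame index = 13057 − 14 = 13043.

13043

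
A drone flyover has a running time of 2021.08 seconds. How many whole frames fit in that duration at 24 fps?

48505 frames

Frames = 2021.08 × 24 = 1212648/25 ≈ 48505.9200.
Complete frames: 48505.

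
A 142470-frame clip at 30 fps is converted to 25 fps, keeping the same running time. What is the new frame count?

Target frames = source frames × (target rate / source rate) = 142470 × (25)/(30) = 142470 × 5/6 = 118725.

118725 frames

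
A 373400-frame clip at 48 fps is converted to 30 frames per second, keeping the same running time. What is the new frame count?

Target frames = source frames × (target rate / source rate) = 373400 × (30)/(48) = 373400 × 5/8 = 233375.

233375 frames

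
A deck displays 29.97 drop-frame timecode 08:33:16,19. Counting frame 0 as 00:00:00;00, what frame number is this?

922975

Complete 10-minute blocks: 51, each 17982 frames → 917082.
Remaining 3 whole minutes in the current block: 1800 + 2 × 1798 = 5396 frames.
Within the current minute: 16 × 30 + 19 − 2 = 497 (labels ;00/;01 skipped at this minute). Total = 917082 + 5396 + 497 = 922975.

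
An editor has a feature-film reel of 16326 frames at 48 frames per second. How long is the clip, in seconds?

Running time = 16326 / (48) = 340.125 s.

340.125 seconds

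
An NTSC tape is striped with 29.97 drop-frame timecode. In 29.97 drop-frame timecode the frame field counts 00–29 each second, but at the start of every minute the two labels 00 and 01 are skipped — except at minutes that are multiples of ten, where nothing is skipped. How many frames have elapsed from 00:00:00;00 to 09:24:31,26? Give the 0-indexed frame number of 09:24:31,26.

1015140

Complete 10-minute blocks: 56, each 17982 frames → 1006992.
Remaining 4 whole minutes in the current block: 1800 + 3 × 1798 = 7194 frames.
Within the current minute: 31 × 30 + 26 − 2 = 954 (labels ;00/;01 skipped at this minute). Total = 1006992 + 7194 + 954 = 1015140.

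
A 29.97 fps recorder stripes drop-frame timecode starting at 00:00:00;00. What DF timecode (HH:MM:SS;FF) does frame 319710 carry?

Each 10-minute DF block holds 10 × 60 × 30 − 9 × 2 = 17982 frames. 319710 ÷ 17982 → 17 full blocks, remainder 14016.
Within the partial block the first minute is 1800 frames and each further minute 1798, so 7 further minute boundaries passed. Total skipped labels = 18 × 17 + 2 × 7 = 320.
Non-drop label index = 319710 + 320 = 320030; at 30 labels/s that is 02:57:47:20, i.e. DF 02:57:47;20.

02:57:47;20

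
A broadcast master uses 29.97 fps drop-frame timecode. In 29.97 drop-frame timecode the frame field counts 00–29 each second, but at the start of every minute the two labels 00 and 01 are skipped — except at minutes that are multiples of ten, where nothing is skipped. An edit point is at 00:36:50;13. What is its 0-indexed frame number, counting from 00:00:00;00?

66247

As if non-drop at 30 labels/s: (0 × 3600 + 36 × 60 + 50) × 30 + 13 = 66313.
Minute boundaries passed: 36; those not divisible by 10: 36 − 3 = 33; dropped labels = 2 × 33 = 66.
Actual frame index = 66313 − 66 = 66247.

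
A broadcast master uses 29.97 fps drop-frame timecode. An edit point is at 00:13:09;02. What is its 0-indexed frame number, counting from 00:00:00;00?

Complete 10-minute blocks: 1, each 17982 frames → 17982.
Remaining 3 whole minutes in the current block: 1800 + 2 × 1798 = 5396 frames.
Within the current minute: 9 × 30 + 2 − 2 = 270 (labels ;00/;01 skipped at this minute). Total = 17982 + 5396 + 270 = 23648.

23648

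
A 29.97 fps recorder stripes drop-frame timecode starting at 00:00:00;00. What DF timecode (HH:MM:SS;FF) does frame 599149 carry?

05:33:11;19

Ten DF minutes hold 17982 frames, so frame 599149 lies in block 33 (frames 593406–611387) with 5743 frames into that block.
The block's first minute is 1800 frames and the rest 1798 each; 5743 frames reaches minute 3, so 33 × 18 + 3 × 2 = 600 labels have been skipped so far.
Adding those back, label number 599149 + 600 = 599749 at 30 labels/s is 19991 s + 19 f = 5 h 33 min 11 s frame 19, i.e. 05:33:11;19.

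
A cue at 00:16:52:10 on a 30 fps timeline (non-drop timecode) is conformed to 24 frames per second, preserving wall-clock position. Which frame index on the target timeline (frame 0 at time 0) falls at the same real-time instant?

Source frame index: (0×3600 + 16×60 + 52) × 30 + 10 = 30370.
Real time: 30370 / (30) = 3037/3 s.
Target frame: (3037/3) × (24) = 24296.

frame 24296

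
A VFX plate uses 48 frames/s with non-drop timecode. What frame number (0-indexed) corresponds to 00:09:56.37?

28645

Total seconds to the label: (0 × 3600 + 9 × 60 + 56) = 596.
Frame index = 596 × 48 + 37 = 28645.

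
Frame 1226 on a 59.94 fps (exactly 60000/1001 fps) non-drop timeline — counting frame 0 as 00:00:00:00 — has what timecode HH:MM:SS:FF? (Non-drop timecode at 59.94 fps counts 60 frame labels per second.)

1226 ÷ 60 = 20 full seconds, remainder 26 frames.
20 s = 0 h 0 min 20 s.
Timecode: 00:00:20:26.

00:00:20:26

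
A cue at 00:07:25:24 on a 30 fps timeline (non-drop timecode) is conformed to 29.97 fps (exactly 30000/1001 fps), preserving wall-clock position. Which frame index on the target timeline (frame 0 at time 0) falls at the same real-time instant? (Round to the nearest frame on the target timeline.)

Source frame index: (0×3600 + 7×60 + 25) × 30 + 24 = 13374.
Real time: 13374 / (30) = 2229/5 s.
Target frame: (2229/5) × (30000/1001) = 13374000/1001 ≈ 13360.639 → 13361.

frame 13361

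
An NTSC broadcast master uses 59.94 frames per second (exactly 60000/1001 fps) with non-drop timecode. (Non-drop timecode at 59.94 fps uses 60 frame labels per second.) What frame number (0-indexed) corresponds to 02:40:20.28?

frame 577228

Total seconds to the label: (2 × 3600 + 40 × 60 + 20) = 9620.
Frame index = 9620 × 60 + 28 = 577228.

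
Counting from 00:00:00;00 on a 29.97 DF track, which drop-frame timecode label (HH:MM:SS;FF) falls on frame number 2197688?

20:22:09;18

Ten DF minutes hold 17982 frames, so frame 2197688 lies in block 122 (frames 2193804–2211785) with 3884 frames into that block.
The block's first minute is 1800 frames and the rest 1798 each; 3884 frames reaches minute 2, so 122 × 18 + 2 × 2 = 2200 labels have been skipped so far.
Adding those back, label number 2197688 + 2200 = 2199888 at 30 labels/s is 73329 s + 18 f = 20 h 22 min 9 s frame 18, i.e. 20:22:09;18.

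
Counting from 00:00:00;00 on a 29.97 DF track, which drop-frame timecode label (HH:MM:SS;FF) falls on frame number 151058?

Each 10-minute DF block holds 10 × 60 × 30 − 9 × 2 = 17982 frames. 151058 ÷ 17982 → 8 full blocks, remainder 7202.
Within the partial block the first minute is 1800 frames and each further minute 1798, so 4 further minute boundaries passed. Total skipped labels = 18 × 8 + 2 × 4 = 152.
Non-drop label index = 151058 + 152 = 151210; at 30 labels/s that is 01:24:00:10, i.e. DF 01:24:00;10.

01:24:00;10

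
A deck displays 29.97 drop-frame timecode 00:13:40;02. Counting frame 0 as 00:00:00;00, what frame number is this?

As if non-drop at 30 labels/s: (0 × 3600 + 13 × 60 + 40) × 30 + 2 = 24602.
Minute boundaries passed: 13; those not divisible by 10: 13 − 1 = 12; dropped labels = 2 × 12 = 24.
Actual frame index = 24602 − 24 = 24578.

24578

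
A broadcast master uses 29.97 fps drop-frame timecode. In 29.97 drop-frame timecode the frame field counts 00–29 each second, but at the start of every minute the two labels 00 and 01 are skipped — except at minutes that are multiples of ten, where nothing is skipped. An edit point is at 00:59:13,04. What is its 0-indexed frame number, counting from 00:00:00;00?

106486

As if non-drop at 30 labels/s: (0 × 3600 + 59 × 60 + 13) × 30 + 4 = 106594.
Minute boundaries passed: 59; those not divisible by 10: 59 − 5 = 54; dropped labels = 2 × 54 = 108.
Actual frame index = 106594 − 108 = 106486.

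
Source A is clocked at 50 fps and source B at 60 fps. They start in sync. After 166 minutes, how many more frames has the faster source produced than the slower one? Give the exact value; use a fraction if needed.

166 min = 9960 s.
A emits 50 × 9960 = 498000 frames; B emits 60 × 9960 = 597600.
Difference = 99600 frames; B is ahead of A.

99600 frames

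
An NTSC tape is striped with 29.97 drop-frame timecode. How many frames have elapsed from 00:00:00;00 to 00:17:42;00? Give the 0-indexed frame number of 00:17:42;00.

Complete 10-minute blocks: 1, each 17982 frames → 17982.
Remaining 7 whole minutes in the current block: 1800 + 6 × 1798 = 12588 frames.
Within the current minute: 42 × 30 + 0 − 2 = 1258 (labels ;00/;01 skipped at this minute). Total = 17982 + 12588 + 1258 = 31828.

31828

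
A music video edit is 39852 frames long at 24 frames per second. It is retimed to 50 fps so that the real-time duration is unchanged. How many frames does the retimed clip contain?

Target frames = source frames × (target rate / source rate) = 39852 × (50)/(24) = 39852 × 25/12 = 83025.

83025 frames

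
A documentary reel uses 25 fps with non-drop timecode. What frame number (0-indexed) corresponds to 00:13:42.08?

Total seconds to the label: (0 × 3600 + 13 × 60 + 42) = 822.
Frame index = 822 × 25 + 8 = 20558.

frame 20558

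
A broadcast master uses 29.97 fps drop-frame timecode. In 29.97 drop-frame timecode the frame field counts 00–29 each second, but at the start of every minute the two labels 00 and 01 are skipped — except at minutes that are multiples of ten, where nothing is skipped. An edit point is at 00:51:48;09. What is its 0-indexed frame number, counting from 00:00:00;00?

93157

Complete 10-minute blocks: 5, each 17982 frames → 89910.
Remaining 1 whole minute in the current block: 1800 + 0 × 1798 = 1800 frames.
Within the current minute: 48 × 30 + 9 − 2 = 1447 (labels ;00/;01 skipped at this minute). Total = 89910 + 1800 + 1447 = 93157.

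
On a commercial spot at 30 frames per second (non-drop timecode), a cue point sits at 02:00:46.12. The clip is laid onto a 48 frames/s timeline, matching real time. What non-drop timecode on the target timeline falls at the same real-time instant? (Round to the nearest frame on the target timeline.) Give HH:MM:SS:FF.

02:00:46:19

Source frame index: (2×3600 + 0×60 + 46) × 30 + 12 = 217392.
Real time: 217392 / (30) = 36232/5 s.
Target frame: (36232/5) × (48) = 1739136/5 ≈ 347827.200 → 347827.
At 48 labels/s: frame 347827 → 02:00:46:19.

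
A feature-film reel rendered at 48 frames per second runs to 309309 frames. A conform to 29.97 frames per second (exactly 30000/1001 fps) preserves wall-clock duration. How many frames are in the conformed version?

193125 frames

Target frames = source frames × (target rate / source rate) = 309309 × (30000/1001)/(48) = 309309 × 625/1001 = 193125.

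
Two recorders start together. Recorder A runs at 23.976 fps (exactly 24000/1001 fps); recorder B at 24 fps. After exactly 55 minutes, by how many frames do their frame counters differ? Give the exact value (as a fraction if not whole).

7200/91 frames

55 min = 3300 s.
A emits 24000/1001 × 3300 = 7200000/91 frames; B emits 24 × 3300 = 79200.
Difference = 7200/91 frames (≈ 79.1209); B is ahead of A.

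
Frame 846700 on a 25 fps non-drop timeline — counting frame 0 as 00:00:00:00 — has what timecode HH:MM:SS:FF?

09:24:28:00

846700 ÷ 25 = 33868 full seconds, remainder 0 frames.
33868 s = 9 h 24 min 28 s.
Timecode: 09:24:28:00.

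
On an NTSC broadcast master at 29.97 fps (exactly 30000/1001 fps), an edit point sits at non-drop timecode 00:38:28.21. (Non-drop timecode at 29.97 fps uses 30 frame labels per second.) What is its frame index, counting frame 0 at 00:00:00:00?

69261

Total seconds to the label: (0 × 3600 + 38 × 60 + 28) = 2308.
Frame index = 2308 × 30 + 21 = 69261.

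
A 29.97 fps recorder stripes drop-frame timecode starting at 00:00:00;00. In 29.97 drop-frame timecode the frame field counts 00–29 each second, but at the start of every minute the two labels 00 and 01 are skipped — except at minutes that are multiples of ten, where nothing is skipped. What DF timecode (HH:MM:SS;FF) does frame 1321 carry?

00:00:44;01

Each 10-minute DF block holds 10 × 60 × 30 − 9 × 2 = 17982 frames. 1321 ÷ 17982 → 0 full blocks, remainder 1321.
Within the partial block the first minute is 1800 frames and each further minute 1798, so 0 further minute boundaries passed. Total skipped labels = 18 × 0 + 2 × 0 = 0.
Non-drop label index = 1321 + 0 = 1321; at 30 labels/s that is 00:00:44:01, i.e. DF 00:00:44;01.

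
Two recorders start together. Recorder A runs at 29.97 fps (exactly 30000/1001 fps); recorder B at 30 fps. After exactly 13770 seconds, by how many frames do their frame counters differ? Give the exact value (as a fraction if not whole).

A emits 30000/1001 × 13770 = 413100000/1001 frames; B emits 30 × 13770 = 413100.
Difference = 413100/1001 frames (≈ 412.6873); B is ahead of A.

413100/1001 frames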